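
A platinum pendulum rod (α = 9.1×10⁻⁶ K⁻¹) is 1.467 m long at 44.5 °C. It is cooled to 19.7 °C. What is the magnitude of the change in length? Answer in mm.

ΔL = 0.331 mm

|ΔT| = |19.7 − 44.5| = 24.8 K
ΔL = αL₀ΔT = (9.1×10⁻⁶)(1.467)(24.8) = 3.31×10⁻⁴ m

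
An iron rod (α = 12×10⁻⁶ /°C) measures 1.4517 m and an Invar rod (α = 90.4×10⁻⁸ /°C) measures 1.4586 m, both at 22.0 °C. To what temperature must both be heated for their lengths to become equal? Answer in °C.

T = 450.5 °C

L₁(1 + α₁ΔT) = L₂(1 + α₂ΔT) ⇒ ΔT = (L₂ − L₁)/(α₁L₁ − α₂L₂)
L₂ − L₁ = 1.4586 − 1.4517 = 6.90×10⁻³ m
α₁L₁ − α₂L₂ = 12×10⁻⁶×1.4517 − 90.4×10⁻⁸×1.4586 = 1.61018256×10⁻⁵ m/K
ΔT = 6.90×10⁻³ / 1.61018256×10⁻⁵ = 428.523 K
T = 22.0 + 428.523 = 450.523 °C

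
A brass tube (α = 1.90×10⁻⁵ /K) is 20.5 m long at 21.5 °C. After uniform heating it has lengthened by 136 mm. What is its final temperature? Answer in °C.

T = 371 °C

ΔL = αL₀ΔT ⇒ ΔT = ΔL / (αL₀)
ΔT = 136×10⁻³ m / (1.90×10⁻⁵ × 20.5 m) = 349.17 K
T = 21.5 + 349.17 = 370.67 °C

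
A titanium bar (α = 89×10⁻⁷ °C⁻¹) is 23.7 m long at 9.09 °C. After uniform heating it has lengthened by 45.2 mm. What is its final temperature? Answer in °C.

T = 223 °C

ΔL = αL₀ΔT ⇒ ΔT = ΔL / (αL₀)
ΔT = 45.2×10⁻³ m / (89×10⁻⁷ × 23.7 m) = 214.29 K
T = 9.09 + 214.29 = 223.38 °C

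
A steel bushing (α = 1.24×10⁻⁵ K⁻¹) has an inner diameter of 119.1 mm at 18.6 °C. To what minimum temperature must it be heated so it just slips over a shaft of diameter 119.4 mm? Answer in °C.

Required Δd = 119.4 − 119.1 = 0.3 mm
Δd = αd₀ΔT ⇒ ΔT = Δd/(αd₀) = 0.3 / (1.24×10⁻⁵ × 119.1) = 203.14 K
T_min = 18.6 + 203.14 = 221.74 °C

T = 222 °C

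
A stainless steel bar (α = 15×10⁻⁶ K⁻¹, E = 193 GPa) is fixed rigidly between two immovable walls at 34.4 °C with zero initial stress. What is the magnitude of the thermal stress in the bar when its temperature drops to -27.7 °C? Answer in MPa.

Fully constrained: the free strain ε = αΔT is blocked, so σ = Eε = EαΔT.
|ΔT| = 62.1 K
σ = 193×10⁹ × 15×10⁻⁶ × 62.1 = 1.80×10⁸ Pa

σ = 180 MPa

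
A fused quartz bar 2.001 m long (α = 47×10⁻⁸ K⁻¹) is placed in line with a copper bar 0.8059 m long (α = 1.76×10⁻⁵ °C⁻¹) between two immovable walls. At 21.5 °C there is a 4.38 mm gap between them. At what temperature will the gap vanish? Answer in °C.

α₁L₁ = 9.4047×10⁻⁷ m/K, α₂L₂ = 1.418384×10⁻⁵ m/K → total 1.512431×10⁻⁵ m/K
ΔT = g/(α₁L₁+α₂L₂) = 4.38×10⁻³ / 1.512431×10⁻⁵ = 289.60 K
T = 21.5 + 289.60 = 311.10 °C

T = 311 °C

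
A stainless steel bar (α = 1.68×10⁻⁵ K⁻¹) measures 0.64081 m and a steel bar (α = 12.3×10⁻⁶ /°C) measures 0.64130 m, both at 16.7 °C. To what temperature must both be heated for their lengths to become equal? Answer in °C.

T = 187.0 °C

L₁(1 + α₁ΔT) = L₂(1 + α₂ΔT) ⇒ ΔT = (L₂ − L₁)/(α₁L₁ − α₂L₂)
L₂ − L₁ = 0.64130 − 0.64081 = 4.90×10⁻⁴ m
α₁L₁ − α₂L₂ = 1.68×10⁻⁵×0.64081 − 12.3×10⁻⁶×0.64130 = 2.877618×10⁻⁶ m/K
ΔT = 4.90×10⁻⁴ / 2.877618×10⁻⁶ = 170.280 K
T = 16.7 + 170.280 = 186.980 °C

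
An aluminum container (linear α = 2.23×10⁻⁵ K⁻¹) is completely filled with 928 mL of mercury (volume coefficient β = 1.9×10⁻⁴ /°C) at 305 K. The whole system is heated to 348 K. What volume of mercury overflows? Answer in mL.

4.91 mL

The container also expands: β_container ≈ 3α = 6.69×10⁻⁵ /K
Net overflow = V₀(β_liq − 3α_cont)ΔT
β − 3α = 1.90×10⁻⁴ − 6.69×10⁻⁵ = 1.231×10⁻⁴ /K; ΔT = 43 K
ΔV = 928 × 1.231×10⁻⁴ × 43 = 4.91 mL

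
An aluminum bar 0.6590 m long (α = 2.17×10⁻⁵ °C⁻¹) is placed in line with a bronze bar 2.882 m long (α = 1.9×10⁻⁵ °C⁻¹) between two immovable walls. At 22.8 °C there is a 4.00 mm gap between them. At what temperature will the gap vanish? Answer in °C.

T = 80.7 °C

α₁L₁ = 1.43003×10⁻⁵ m/K, α₂L₂ = 5.4758×10⁻⁵ m/K → total 6.90583×10⁻⁵ m/K
ΔT = g/(α₁L₁+α₂L₂) = 4.00×10⁻³ / 6.90583×10⁻⁵ = 57.922 K
T = 22.8 + 57.922 = 80.722 °C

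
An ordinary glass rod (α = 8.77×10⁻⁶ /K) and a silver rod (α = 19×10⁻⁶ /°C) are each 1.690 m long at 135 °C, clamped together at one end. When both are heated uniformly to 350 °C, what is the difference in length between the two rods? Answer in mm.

3.72 mm

ΔT = 215 K
ordinary glass: ΔL = 8.77×10⁻⁶ × 1.690 m × 215 = 3.1866×10⁻³ m = 3.1866 mm
silver: ΔL = 19×10⁻⁶ × 1.690 m × 215 = 6.9036×10⁻³ m = 6.9036 mm
difference = 6.9036 − 3.1866 = 3.7170 mm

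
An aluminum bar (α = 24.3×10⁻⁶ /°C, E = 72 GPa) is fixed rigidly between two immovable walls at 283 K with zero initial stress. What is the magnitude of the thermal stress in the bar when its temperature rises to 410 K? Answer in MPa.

Fully constrained: the free strain ε = αΔT is blocked, so σ = Eε = EαΔT.
|ΔT| = 127 K
σ = 72.0×10⁹ × 24.3×10⁻⁶ × 127 = 2.22×10⁸ Pa

σ = 222 MPa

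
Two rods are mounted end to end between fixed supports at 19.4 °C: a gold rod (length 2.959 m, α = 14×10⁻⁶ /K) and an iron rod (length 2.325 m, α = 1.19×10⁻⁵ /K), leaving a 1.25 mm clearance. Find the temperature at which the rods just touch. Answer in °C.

Gap closes when ΔL₁ + ΔL₂ = 1.25 mm = 1.25×10⁻³ m
(α₁L₁ + α₂L₂)ΔT = g
α₁L₁ + α₂L₂ = 14×10⁻⁶×2.959 + 1.19×10⁻⁵×2.325 = 6.90935×10⁻⁵ m/K
ΔT = 1.25×10⁻³ / 6.90935×10⁻⁵ = 18.091 K
T = 19.4 + 18.091 = 37.491 °C

T = 37.5 °C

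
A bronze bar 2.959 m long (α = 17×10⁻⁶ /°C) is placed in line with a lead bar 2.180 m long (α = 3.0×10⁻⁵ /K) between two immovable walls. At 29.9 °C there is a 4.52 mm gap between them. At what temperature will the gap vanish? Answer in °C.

Gap closes when ΔL₁ + ΔL₂ = 4.52 mm = 4.52×10⁻³ m
(α₁L₁ + α₂L₂)ΔT = g
α₁L₁ + α₂L₂ = 17×10⁻⁶×2.959 + 3.0×10⁻⁵×2.180 = 1.15703×10⁻⁴ m/K
ΔT = 4.52×10⁻³ / 1.15703×10⁻⁴ = 39.066 K
T = 29.9 + 39.066 = 68.966 °C

T = 69.0 °C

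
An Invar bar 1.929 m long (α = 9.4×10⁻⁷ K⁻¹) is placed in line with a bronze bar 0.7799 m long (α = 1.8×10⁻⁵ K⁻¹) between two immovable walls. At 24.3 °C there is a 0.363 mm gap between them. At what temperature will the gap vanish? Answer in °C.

α₁L₁ = 1.81326×10⁻⁶ m/K, α₂L₂ = 1.40382×10⁻⁵ m/K → total 1.585146×10⁻⁵ m/K
ΔT = g/(α₁L₁+α₂L₂) = 3.63×10⁻⁴ / 1.585146×10⁻⁵ = 22.900 K
T = 24.3 + 22.900 = 47.200 °C

T = 47.2 °C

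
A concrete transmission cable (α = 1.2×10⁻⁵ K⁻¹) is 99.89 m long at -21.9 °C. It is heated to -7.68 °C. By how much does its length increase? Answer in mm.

ΔL = 17.0 mm

|ΔT| = |-7.68 − (-21.9)| = 14.22 K
ΔL = αL₀ΔT = (1.2×10⁻⁵)(99.89)(14.22) = 1.70×10⁻² m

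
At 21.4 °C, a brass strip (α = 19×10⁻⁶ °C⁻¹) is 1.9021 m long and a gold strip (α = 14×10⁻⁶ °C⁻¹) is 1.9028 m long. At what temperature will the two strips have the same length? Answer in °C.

T = 95.08 °C

Equal length when α₁L₁ΔT − α₂L₂ΔT = L₂ − L₁ = 7.00×10⁻⁴ m
α₁L₁ = 3.61399×10⁻⁵, α₂L₂ = 2.66392×10⁻⁵ → Δ(αL) = 9.5007×10⁻⁶ m/K
ΔT = 7.00×10⁻⁴ / 9.5007×10⁻⁶ = 73.6788 K, so T = 21.4 + 73.6788 = 95.0788 °C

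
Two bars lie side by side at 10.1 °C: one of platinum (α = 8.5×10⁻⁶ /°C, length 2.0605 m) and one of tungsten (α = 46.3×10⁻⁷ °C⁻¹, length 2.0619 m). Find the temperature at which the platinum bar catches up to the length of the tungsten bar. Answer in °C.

T = 185.8 °C

Equal length when α₁L₁ΔT − α₂L₂ΔT = L₂ − L₁ = 1.40×10⁻³ m
α₁L₁ = 1.751425×10⁻⁵, α₂L₂ = 9.546597×10⁻⁶ → Δ(αL) = 7.967653×10⁻⁶ m/K
ΔT = 1.40×10⁻³ / 7.967653×10⁻⁶ = 175.710 K, so T = 10.1 + 175.710 = 185.810 °C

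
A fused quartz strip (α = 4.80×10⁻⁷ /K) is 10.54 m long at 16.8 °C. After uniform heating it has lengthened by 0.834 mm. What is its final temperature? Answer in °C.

T = 182 °C

ΔL = αL₀ΔT ⇒ ΔT = ΔL / (αL₀)
ΔT = 0.834×10⁻³ m / (4.80×10⁻⁷ × 10.54 m) = 164.85 K
T = 16.8 + 164.85 = 181.65 °C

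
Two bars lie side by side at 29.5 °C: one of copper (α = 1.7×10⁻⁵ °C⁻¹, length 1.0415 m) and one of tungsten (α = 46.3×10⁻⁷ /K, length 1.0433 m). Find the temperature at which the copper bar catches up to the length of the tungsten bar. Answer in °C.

T = 169.3 °C

L₁(1 + α₁ΔT) = L₂(1 + α₂ΔT) ⇒ ΔT = (L₂ − L₁)/(α₁L₁ − α₂L₂)
L₂ − L₁ = 1.0433 − 1.0415 = 1.80×10⁻³ m
α₁L₁ − α₂L₂ = 1.7×10⁻⁵×1.0415 − 46.3×10⁻⁷×1.0433 = 1.2875021×10⁻⁵ m/K
ΔT = 1.80×10⁻³ / 1.2875021×10⁻⁵ = 139.806 K
T = 29.5 + 139.806 = 169.306 °C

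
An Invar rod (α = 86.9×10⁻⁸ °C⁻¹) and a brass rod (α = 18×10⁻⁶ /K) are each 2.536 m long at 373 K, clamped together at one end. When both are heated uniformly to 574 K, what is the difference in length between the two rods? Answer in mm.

8.73 mm

ΔT = 201 K
Invar: ΔL = 86.9×10⁻⁸ × 2.536 m × 201 = 4.4296×10⁻⁴ m = 0.44296 mm
brass: ΔL = 18×10⁻⁶ × 2.536 m × 201 = 9.1752×10⁻³ m = 9.1752 mm
difference = 9.1752 − 0.44296 = 8.73224 mm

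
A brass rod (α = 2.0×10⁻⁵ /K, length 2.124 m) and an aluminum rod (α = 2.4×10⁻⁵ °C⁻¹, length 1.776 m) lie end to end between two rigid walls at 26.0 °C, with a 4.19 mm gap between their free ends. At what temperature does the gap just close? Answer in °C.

T = 75.2 °C

Gap closes when ΔL₁ + ΔL₂ = 4.19 mm = 4.19×10⁻³ m
(α₁L₁ + α₂L₂)ΔT = g
α₁L₁ + α₂L₂ = 2.0×10⁻⁵×2.124 + 2.4×10⁻⁵×1.776 = 8.5104×10⁻⁵ m/K
ΔT = 4.19×10⁻³ / 8.5104×10⁻⁵ = 49.234 K
T = 26.0 + 49.234 = 75.234 °C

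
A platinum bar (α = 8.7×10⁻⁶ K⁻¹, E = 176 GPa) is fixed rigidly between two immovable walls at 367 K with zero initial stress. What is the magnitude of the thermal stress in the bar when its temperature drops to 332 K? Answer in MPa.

σ = 53.6 MPa

Fully constrained: the free strain ε = αΔT is blocked, so σ = Eε = EαΔT.
|ΔT| = 35 K
σ = 176×10⁹ × 8.7×10⁻⁶ × 35 = 5.36×10⁷ Pa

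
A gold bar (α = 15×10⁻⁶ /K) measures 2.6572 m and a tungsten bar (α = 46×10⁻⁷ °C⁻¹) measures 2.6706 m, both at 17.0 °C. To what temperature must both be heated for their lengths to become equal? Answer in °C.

L₁(1 + α₁ΔT) = L₂(1 + α₂ΔT) ⇒ ΔT = (L₂ − L₁)/(α₁L₁ − α₂L₂)
L₂ − L₁ = 2.6706 − 2.6572 = 1.34×10⁻² m
α₁L₁ − α₂L₂ = 15×10⁻⁶×2.6572 − 46×10⁻⁷×2.6706 = 2.757324×10⁻⁵ m/K
ΔT = 1.34×10⁻² / 2.757324×10⁻⁵ = 485.978 K
T = 17.0 + 485.978 = 502.978 °C

T = 503.0 °C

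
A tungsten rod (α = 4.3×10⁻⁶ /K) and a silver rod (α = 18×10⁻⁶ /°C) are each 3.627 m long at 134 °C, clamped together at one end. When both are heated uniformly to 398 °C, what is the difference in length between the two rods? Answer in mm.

ΔT = 264 K
tungsten: ΔL = 4.3×10⁻⁶ × 3.627 m × 264 = 4.1174×10⁻³ m = 4.1174 mm
silver: ΔL = 18×10⁻⁶ × 3.627 m × 264 = 1.7236×10⁻² m = 17.236 mm
difference = 17.236 − 4.1174 = 13.1186 mm

13.1 mm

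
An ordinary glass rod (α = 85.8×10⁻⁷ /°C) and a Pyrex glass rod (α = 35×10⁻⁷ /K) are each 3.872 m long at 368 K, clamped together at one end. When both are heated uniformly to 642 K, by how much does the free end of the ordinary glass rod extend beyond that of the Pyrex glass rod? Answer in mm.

5.39 mm

ΔT = 274 K
ordinary glass: ΔL = 85.8×10⁻⁷ × 3.872 m × 274 = 9.1028×10⁻³ m = 9.1028 mm
Pyrex glass: ΔL = 35×10⁻⁷ × 3.872 m × 274 = 3.7132×10⁻³ m = 3.7132 mm
difference = 9.1028 − 3.7132 = 5.3896 mm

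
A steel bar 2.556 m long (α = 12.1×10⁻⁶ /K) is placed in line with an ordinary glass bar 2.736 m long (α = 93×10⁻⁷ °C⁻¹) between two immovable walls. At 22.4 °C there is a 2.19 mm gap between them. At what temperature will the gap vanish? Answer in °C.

α₁L₁ = 3.09276×10⁻⁵ m/K, α₂L₂ = 2.54448×10⁻⁵ m/K → total 5.63724×10⁻⁵ m/K
ΔT = g/(α₁L₁+α₂L₂) = 2.19×10⁻³ / 5.63724×10⁻⁵ = 38.849 K
T = 22.4 + 38.849 = 61.249 °C

T = 61.2 °C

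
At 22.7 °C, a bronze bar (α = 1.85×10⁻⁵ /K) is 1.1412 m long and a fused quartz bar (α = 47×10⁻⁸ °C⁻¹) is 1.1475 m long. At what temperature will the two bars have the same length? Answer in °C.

T = 328.9 °C

L₁(1 + α₁ΔT) = L₂(1 + α₂ΔT) ⇒ ΔT = (L₂ − L₁)/(α₁L₁ − α₂L₂)
L₂ − L₁ = 1.1475 − 1.1412 = 6.30×10⁻³ m
α₁L₁ − α₂L₂ = 1.85×10⁻⁵×1.1412 − 47×10⁻⁸×1.1475 = 2.0572875×10⁻⁵ m/K
ΔT = 6.30×10⁻³ / 2.0572875×10⁻⁵ = 306.228 K
T = 22.7 + 306.228 = 328.928 °C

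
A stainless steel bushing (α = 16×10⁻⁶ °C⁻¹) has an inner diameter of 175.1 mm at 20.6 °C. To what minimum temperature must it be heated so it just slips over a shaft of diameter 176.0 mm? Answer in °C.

Required Δd = 176.0 − 175.1 = 0.9 mm
Δd = αd₀ΔT ⇒ ΔT = Δd/(αd₀) = 0.9 / (16×10⁻⁶ × 175.1) = 321.25 K
T_min = 20.6 + 321.25 = 341.85 °C

T = 342 °C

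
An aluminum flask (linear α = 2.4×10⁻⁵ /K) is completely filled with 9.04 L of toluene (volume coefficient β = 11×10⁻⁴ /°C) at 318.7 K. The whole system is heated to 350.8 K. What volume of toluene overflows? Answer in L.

The flask also expands: β_container ≈ 3α = 7.2×10⁻⁵ /K
Net overflow = V₀(β_liq − 3α_cont)ΔT
β − 3α = 1.10×10⁻³ − 7.2×10⁻⁵ = 1.028×10⁻³ /K; ΔT = 32.1 K
ΔV = 9.04 × 1.028×10⁻³ × 32.1 = 0.298 L

0.298 L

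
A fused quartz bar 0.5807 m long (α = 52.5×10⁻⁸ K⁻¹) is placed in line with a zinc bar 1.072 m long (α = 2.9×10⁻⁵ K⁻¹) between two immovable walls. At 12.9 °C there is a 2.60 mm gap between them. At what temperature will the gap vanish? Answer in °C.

α₁L₁ = 3.048675×10⁻⁷ m/K, α₂L₂ = 3.1088×10⁻⁵ m/K → total 3.13928675×10⁻⁵ m/K
ΔT = g/(α₁L₁+α₂L₂) = 2.60×10⁻³ / 3.13928675×10⁻⁵ = 82.821 K
T = 12.9 + 82.821 = 95.721 °C

T = 95.7 °C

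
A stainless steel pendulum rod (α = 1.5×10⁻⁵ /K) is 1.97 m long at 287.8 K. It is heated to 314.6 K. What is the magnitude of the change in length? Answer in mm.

ΔL = 0.792 mm

|ΔT| = |314.6 − 287.8| = 26.8 K
ΔL = αL₀ΔT = (1.5×10⁻⁵)(1.97)(26.8) = 7.92×10⁻⁴ m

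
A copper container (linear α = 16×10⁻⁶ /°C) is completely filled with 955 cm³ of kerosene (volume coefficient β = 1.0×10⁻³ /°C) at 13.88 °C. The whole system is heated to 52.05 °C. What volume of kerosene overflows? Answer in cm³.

The container also expands: β_container ≈ 3α = 4.8×10⁻⁵ /K
Net overflow = V₀(β_liq − 3α_cont)ΔT
β − 3α = 1.00×10⁻³ − 4.8×10⁻⁵ = 9.52×10⁻⁴ /K; ΔT = 38.17 K
ΔV = 955 × 9.52×10⁻⁴ × 38.17 = 34.7 cm³

34.7 cm³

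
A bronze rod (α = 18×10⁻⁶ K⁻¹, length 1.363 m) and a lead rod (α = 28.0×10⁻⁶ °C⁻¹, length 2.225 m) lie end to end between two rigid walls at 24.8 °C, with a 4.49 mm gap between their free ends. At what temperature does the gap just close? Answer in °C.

Gap closes when ΔL₁ + ΔL₂ = 4.49 mm = 4.49×10⁻³ m
(α₁L₁ + α₂L₂)ΔT = g
α₁L₁ + α₂L₂ = 18×10⁻⁶×1.363 + 28.0×10⁻⁶×2.225 = 8.6834×10⁻⁵ m/K
ΔT = 4.49×10⁻³ / 8.6834×10⁻⁵ = 51.708 K
T = 24.8 + 51.708 = 76.508 °C

T = 76.5 °C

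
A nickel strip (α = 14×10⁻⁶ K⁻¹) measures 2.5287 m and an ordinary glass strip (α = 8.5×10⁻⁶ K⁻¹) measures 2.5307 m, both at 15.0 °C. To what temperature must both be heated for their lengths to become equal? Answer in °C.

T = 159.0 °C

Equal length when α₁L₁ΔT − α₂L₂ΔT = L₂ − L₁ = 2.00×10⁻³ m
α₁L₁ = 3.54018×10⁻⁵, α₂L₂ = 2.151095×10⁻⁵ → Δ(αL) = 1.389085×10⁻⁵ m/K
ΔT = 2.00×10⁻³ / 1.389085×10⁻⁵ = 143.980 K, so T = 15.0 + 143.980 = 158.980 °C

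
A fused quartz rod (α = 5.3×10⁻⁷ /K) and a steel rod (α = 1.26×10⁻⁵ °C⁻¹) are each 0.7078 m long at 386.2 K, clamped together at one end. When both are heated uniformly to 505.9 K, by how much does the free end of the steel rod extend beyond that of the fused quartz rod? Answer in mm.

1.02 mm

ΔT = 119.7 K
fused quartz: ΔL = 5.3×10⁻⁷ × 0.7078 m × 119.7 = 4.4904×10⁻⁵ m = 0.044904 mm
steel: ΔL = 1.26×10⁻⁵ × 0.7078 m × 119.7 = 1.0675×10⁻³ m = 1.0675 mm
difference = 1.0675 − 0.044904 = 1.022596 mm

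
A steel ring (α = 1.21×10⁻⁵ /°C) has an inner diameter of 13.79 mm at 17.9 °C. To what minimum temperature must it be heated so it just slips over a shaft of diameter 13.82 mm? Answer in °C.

Required Δd = 13.82 − 13.79 = 0.03 mm
Δd = αd₀ΔT ⇒ ΔT = Δd/(αd₀) = 0.03 / (1.21×10⁻⁵ × 13.79) = 179.79 K
T_min = 17.9 + 179.79 = 197.69 °C

T = 198 °C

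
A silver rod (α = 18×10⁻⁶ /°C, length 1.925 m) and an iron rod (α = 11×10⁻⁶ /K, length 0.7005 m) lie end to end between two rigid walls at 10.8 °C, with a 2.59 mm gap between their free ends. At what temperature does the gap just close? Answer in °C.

T = 71.9 °C

α₁L₁ = 3.465×10⁻⁵ m/K, α₂L₂ = 7.7055×10⁻⁶ m/K → total 4.23555×10⁻⁵ m/K
ΔT = g/(α₁L₁+α₂L₂) = 2.59×10⁻³ / 4.23555×10⁻⁵ = 61.149 K
T = 10.8 + 61.149 = 71.949 °C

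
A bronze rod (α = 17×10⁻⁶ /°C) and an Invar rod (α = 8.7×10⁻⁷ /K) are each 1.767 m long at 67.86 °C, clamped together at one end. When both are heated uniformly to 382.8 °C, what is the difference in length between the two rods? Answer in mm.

ΔT = 314.94 K
bronze: ΔL = 17×10⁻⁶ × 1.767 m × 314.94 = 9.4605×10⁻³ m = 9.4605 mm
Invar: ΔL = 8.7×10⁻⁷ × 1.767 m × 314.94 = 4.8415×10⁻⁴ m = 0.48415 mm
difference = 9.4605 − 0.48415 = 8.97635 mm

8.98 mm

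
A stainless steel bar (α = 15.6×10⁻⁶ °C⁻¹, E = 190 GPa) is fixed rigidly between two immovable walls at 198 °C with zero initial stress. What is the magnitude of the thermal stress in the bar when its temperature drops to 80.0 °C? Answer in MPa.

Fully constrained: the free strain ε = αΔT is blocked, so σ = Eε = EαΔT.
|ΔT| = 118.0 K
σ = 190×10⁹ × 15.6×10⁻⁶ × 118.0 = 3.50×10⁸ Pa

σ = 350 MPa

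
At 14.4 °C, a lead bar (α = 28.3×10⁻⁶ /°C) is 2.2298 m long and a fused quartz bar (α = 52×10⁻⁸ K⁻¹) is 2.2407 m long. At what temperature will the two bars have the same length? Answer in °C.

T = 190.4 °C

L₁(1 + α₁ΔT) = L₂(1 + α₂ΔT) ⇒ ΔT = (L₂ − L₁)/(α₁L₁ − α₂L₂)
L₂ − L₁ = 2.2407 − 2.2298 = 1.09×10⁻² m
α₁L₁ − α₂L₂ = 28.3×10⁻⁶×2.2298 − 52×10⁻⁸×2.2407 = 6.1938176×10⁻⁵ m/K
ΔT = 1.09×10⁻² / 6.1938176×10⁻⁵ = 175.982 K
T = 14.4 + 175.982 = 190.382 °C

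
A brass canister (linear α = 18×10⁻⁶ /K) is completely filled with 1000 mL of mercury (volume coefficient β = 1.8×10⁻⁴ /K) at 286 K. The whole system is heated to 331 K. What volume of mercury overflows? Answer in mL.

The canister also expands: β_container ≈ 3α = 5.4×10⁻⁵ /K
Net overflow = V₀(β_liq − 3α_cont)ΔT
β − 3α = 1.80×10⁻⁴ − 5.4×10⁻⁵ = 1.26×10⁻⁴ /K; ΔT = 45 K
ΔV = 1000 × 1.26×10⁻⁴ × 45 = 5.67 mL

5.67 mL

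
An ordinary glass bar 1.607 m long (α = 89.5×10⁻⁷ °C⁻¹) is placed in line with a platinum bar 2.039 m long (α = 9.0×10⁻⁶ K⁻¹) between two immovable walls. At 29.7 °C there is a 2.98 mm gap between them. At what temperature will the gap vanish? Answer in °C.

T = 121 °C

α₁L₁ = 1.438265×10⁻⁵ m/K, α₂L₂ = 1.8351×10⁻⁵ m/K → total 3.273365×10⁻⁵ m/K
ΔT = g/(α₁L₁+α₂L₂) = 2.98×10⁻³ / 3.273365×10⁻⁵ = 91.04 K
T = 29.7 + 91.04 = 120.74 °C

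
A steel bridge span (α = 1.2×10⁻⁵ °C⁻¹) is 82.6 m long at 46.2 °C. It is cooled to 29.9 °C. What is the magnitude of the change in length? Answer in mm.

ΔL = 16.2 mm

|ΔT| = |29.9 − 46.2| = 16.3 K
ΔL = αL₀ΔT = (1.2×10⁻⁵)(82.6)(16.3) = 1.62×10⁻² m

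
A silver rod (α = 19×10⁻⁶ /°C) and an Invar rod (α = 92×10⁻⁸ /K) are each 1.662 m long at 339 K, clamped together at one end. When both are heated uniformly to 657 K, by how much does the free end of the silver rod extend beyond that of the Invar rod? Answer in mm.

ΔT = 318 K
silver: ΔL = 19×10⁻⁶ × 1.662 m × 318 = 1.0042×10⁻² m = 10.042 mm
Invar: ΔL = 92×10⁻⁸ × 1.662 m × 318 = 4.8623×10⁻⁴ m = 0.48623 mm
difference = 10.042 − 0.48623 = 9.55577 mm

9.56 mm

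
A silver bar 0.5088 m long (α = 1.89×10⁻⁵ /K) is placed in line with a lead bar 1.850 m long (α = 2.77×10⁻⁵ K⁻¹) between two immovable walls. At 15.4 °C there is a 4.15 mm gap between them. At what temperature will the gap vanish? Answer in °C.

α₁L₁ = 9.61632×10⁻⁶ m/K, α₂L₂ = 5.1245×10⁻⁵ m/K → total 6.086132×10⁻⁵ m/K
ΔT = g/(α₁L₁+α₂L₂) = 4.15×10⁻³ / 6.086132×10⁻⁵ = 68.188 K
T = 15.4 + 68.188 = 83.588 °C

T = 83.6 °C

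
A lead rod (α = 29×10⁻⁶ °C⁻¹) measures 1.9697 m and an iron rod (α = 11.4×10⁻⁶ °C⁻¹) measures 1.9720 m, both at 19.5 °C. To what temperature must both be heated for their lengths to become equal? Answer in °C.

T = 85.90 °C

L₁(1 + α₁ΔT) = L₂(1 + α₂ΔT) ⇒ ΔT = (L₂ − L₁)/(α₁L₁ − α₂L₂)
L₂ − L₁ = 1.9720 − 1.9697 = 2.30×10⁻³ m
α₁L₁ − α₂L₂ = 29×10⁻⁶×1.9697 − 11.4×10⁻⁶×1.9720 = 3.46405×10⁻⁵ m/K
ΔT = 2.30×10⁻³ / 3.46405×10⁻⁵ = 66.3963 K
T = 19.5 + 66.3963 = 85.8963 °C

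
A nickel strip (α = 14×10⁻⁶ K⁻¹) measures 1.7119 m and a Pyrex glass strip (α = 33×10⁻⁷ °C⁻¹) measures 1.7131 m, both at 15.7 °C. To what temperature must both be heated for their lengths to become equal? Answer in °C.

Equal length when α₁L₁ΔT − α₂L₂ΔT = L₂ − L₁ = 1.20×10⁻³ m
α₁L₁ = 2.39666×10⁻⁵, α₂L₂ = 5.65323×10⁻⁶ → Δ(αL) = 1.831337×10⁻⁵ m/K
ΔT = 1.20×10⁻³ / 1.831337×10⁻⁵ = 65.5259 K, so T = 15.7 + 65.5259 = 81.2259 °C

T = 81.23 °C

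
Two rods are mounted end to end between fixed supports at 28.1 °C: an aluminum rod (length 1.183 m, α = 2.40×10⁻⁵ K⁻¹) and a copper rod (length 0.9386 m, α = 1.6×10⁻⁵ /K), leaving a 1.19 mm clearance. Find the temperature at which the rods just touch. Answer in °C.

Gap closes when ΔL₁ + ΔL₂ = 1.19 mm = 1.19×10⁻³ m
(α₁L₁ + α₂L₂)ΔT = g
α₁L₁ + α₂L₂ = 2.40×10⁻⁵×1.183 + 1.6×10⁻⁵×0.9386 = 4.34096×10⁻⁵ m/K
ΔT = 1.19×10⁻³ / 4.34096×10⁻⁵ = 27.413 K
T = 28.1 + 27.413 = 55.513 °C

T = 55.5 °C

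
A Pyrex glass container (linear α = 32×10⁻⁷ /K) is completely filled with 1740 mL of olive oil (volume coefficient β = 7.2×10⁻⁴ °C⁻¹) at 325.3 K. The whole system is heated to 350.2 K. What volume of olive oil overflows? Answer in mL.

30.8 mL

The container also expands: β_container ≈ 3α = 9.6×10⁻⁶ /K
Net overflow = V₀(β_liq − 3α_cont)ΔT
β − 3α = 7.20×10⁻⁴ − 9.6×10⁻⁶ = 7.104×10⁻⁴ /K; ΔT = 24.9 K
ΔV = 1740 × 7.104×10⁻⁴ × 24.9 = 30.8 mL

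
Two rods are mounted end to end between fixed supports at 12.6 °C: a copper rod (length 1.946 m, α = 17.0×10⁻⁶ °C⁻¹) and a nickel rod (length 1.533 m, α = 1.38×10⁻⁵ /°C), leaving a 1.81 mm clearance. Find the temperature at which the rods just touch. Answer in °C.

T = 46.0 °C

Gap closes when ΔL₁ + ΔL₂ = 1.81 mm = 1.81×10⁻³ m
(α₁L₁ + α₂L₂)ΔT = g
α₁L₁ + α₂L₂ = 17.0×10⁻⁶×1.946 + 1.38×10⁻⁵×1.533 = 5.42374×10⁻⁵ m/K
ΔT = 1.81×10⁻³ / 5.42374×10⁻⁵ = 33.372 K
T = 12.6 + 33.372 = 45.972 °C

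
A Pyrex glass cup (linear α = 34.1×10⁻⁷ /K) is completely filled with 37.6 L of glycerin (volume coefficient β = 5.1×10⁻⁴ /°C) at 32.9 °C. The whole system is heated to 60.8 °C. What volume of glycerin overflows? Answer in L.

0.524 L

The cup also expands: β_container ≈ 3α = 1.023×10⁻⁵ /K
Net overflow = V₀(β_liq − 3α_cont)ΔT
β − 3α = 5.10×10⁻⁴ − 1.023×10⁻⁵ = 4.9977×10⁻⁴ /K; ΔT = 27.9 K
ΔV = 37.6 × 4.9977×10⁻⁴ × 27.9 = 0.524 L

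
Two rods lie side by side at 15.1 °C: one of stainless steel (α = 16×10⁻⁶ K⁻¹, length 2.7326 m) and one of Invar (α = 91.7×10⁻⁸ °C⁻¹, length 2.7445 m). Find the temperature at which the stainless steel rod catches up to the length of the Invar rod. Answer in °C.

T = 303.9 °C

Equal length when α₁L₁ΔT − α₂L₂ΔT = L₂ − L₁ = 1.19×10⁻² m
α₁L₁ = 4.37216×10⁻⁵, α₂L₂ = 2.5167065×10⁻⁶ → Δ(αL) = 4.12048935×10⁻⁵ m/K
ΔT = 1.19×10⁻² / 4.12048935×10⁻⁵ = 288.801 K, so T = 15.1 + 288.801 = 303.901 °C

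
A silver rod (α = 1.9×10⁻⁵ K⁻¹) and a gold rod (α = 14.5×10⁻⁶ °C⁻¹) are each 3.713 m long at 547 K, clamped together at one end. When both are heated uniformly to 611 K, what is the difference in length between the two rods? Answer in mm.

1.07 mm

ΔT = 64 K
silver: ΔL = 1.9×10⁻⁵ × 3.713 m × 64 = 4.5150×10⁻³ m = 4.5150 mm
gold: ΔL = 14.5×10⁻⁶ × 3.713 m × 64 = 3.4457×10⁻³ m = 3.4457 mm
difference = 4.5150 − 3.4457 = 1.0693 mm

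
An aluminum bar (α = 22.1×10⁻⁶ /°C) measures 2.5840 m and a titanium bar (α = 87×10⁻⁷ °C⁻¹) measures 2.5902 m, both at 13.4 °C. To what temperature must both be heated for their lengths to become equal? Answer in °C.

T = 192.7 °C

Equal length when α₁L₁ΔT − α₂L₂ΔT = L₂ − L₁ = 6.20×10⁻³ m
α₁L₁ = 5.71064×10⁻⁵, α₂L₂ = 2.253474×10⁻⁵ → Δ(αL) = 3.457166×10⁻⁵ m/K
ΔT = 6.20×10⁻³ / 3.457166×10⁻⁵ = 179.338 K, so T = 13.4 + 179.338 = 192.738 °C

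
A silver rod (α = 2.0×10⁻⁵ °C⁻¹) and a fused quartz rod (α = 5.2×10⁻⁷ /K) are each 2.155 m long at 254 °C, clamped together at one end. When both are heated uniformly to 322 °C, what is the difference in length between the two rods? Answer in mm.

ΔT = 68 K
silver: ΔL = 2.0×10⁻⁵ × 2.155 m × 68 = 2.9308×10⁻³ m = 2.9308 mm
fused quartz: ΔL = 5.2×10⁻⁷ × 2.155 m × 68 = 7.6201×10⁻⁵ m = 0.076201 mm
difference = 2.9308 − 0.076201 = 2.854599 mm

2.85 mm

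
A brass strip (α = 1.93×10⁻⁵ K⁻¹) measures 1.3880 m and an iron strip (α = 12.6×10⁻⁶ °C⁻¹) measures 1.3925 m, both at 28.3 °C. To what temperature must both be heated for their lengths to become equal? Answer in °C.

T = 515.2 °C

L₁(1 + α₁ΔT) = L₂(1 + α₂ΔT) ⇒ ΔT = (L₂ − L₁)/(α₁L₁ − α₂L₂)
L₂ − L₁ = 1.3925 − 1.3880 = 4.50×10⁻³ m
α₁L₁ − α₂L₂ = 1.93×10⁻⁵×1.3880 − 12.6×10⁻⁶×1.3925 = 9.2429×10⁻⁶ m/K
ΔT = 4.50×10⁻³ / 9.2429×10⁻⁶ = 486.860 K
T = 28.3 + 486.860 = 515.160 °C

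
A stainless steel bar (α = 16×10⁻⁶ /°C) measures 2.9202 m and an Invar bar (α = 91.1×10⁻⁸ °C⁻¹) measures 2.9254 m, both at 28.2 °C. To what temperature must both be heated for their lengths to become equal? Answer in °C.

T = 146.2 °C

L₁(1 + α₁ΔT) = L₂(1 + α₂ΔT) ⇒ ΔT = (L₂ − L₁)/(α₁L₁ − α₂L₂)
L₂ − L₁ = 2.9254 − 2.9202 = 5.20×10⁻³ m
α₁L₁ − α₂L₂ = 16×10⁻⁶×2.9202 − 91.1×10⁻⁸×2.9254 = 4.40581606×10⁻⁵ m/K
ΔT = 5.20×10⁻³ / 4.40581606×10⁻⁵ = 118.026 K
T = 28.2 + 118.026 = 146.226 °C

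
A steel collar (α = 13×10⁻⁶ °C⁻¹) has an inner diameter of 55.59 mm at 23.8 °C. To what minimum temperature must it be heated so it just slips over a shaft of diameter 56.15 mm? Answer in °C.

Required Δd = 56.15 − 55.59 = 0.56 mm
Δd = αd₀ΔT ⇒ ΔT = Δd/(αd₀) = 0.56 / (13×10⁻⁶ × 55.59) = 774.90 K
T_min = 23.8 + 774.90 = 798.70 °C

T = 799 °C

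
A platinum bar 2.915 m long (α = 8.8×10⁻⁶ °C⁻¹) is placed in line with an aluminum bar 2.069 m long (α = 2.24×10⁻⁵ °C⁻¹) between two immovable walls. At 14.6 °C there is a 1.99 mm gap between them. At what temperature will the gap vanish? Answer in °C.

T = 42.2 °C

Gap closes when ΔL₁ + ΔL₂ = 1.99 mm = 1.99×10⁻³ m
(α₁L₁ + α₂L₂)ΔT = g
α₁L₁ + α₂L₂ = 8.8×10⁻⁶×2.915 + 2.24×10⁻⁵×2.069 = 7.19976×10⁻⁵ m/K
ΔT = 1.99×10⁻³ / 7.19976×10⁻⁵ = 27.640 K
T = 14.6 + 27.640 = 42.240 °C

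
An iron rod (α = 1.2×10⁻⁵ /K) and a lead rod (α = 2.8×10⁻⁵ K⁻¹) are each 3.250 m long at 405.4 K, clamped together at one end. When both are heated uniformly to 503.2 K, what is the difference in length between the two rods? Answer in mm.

ΔT = 97.8 K
iron: ΔL = 1.2×10⁻⁵ × 3.250 m × 97.8 = 3.8142×10⁻³ m = 3.8142 mm
lead: ΔL = 2.8×10⁻⁵ × 3.250 m × 97.8 = 8.8998×10⁻³ m = 8.8998 mm
difference = 8.8998 − 3.8142 = 5.0856 mm

5.09 mm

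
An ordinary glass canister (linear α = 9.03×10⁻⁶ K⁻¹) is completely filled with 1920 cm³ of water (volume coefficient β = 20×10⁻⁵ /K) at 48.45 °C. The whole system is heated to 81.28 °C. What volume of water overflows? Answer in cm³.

10.9 cm³

The canister also expands: β_container ≈ 3α = 2.709×10⁻⁵ /K
Net overflow = V₀(β_liq − 3α_cont)ΔT
β − 3α = 2.00×10⁻⁴ − 2.709×10⁻⁵ = 1.7291×10⁻⁴ /K; ΔT = 32.83 K
ΔV = 1920 × 1.7291×10⁻⁴ × 32.83 = 10.9 cm³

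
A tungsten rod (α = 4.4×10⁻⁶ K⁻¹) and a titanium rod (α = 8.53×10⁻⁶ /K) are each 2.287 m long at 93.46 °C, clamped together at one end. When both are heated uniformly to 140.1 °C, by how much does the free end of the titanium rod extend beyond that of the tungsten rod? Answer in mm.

ΔT = 46.64 K
tungsten: ΔL = 4.4×10⁻⁶ × 2.287 m × 46.64 = 4.6933×10⁻⁴ m = 0.46933 mm
titanium: ΔL = 8.53×10⁻⁶ × 2.287 m × 46.64 = 9.0986×10⁻⁴ m = 0.90986 mm
difference = 0.90986 − 0.46933 = 0.44053 mm

0.441 mm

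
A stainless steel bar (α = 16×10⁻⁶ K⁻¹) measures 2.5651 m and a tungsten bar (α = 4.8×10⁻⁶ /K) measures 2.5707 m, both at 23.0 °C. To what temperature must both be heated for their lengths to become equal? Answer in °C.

L₁(1 + α₁ΔT) = L₂(1 + α₂ΔT) ⇒ ΔT = (L₂ − L₁)/(α₁L₁ − α₂L₂)
L₂ − L₁ = 2.5707 − 2.5651 = 5.60×10⁻³ m
α₁L₁ − α₂L₂ = 16×10⁻⁶×2.5651 − 4.8×10⁻⁶×2.5707 = 2.870224×10⁻⁵ m/K
ΔT = 5.60×10⁻³ / 2.870224×10⁻⁵ = 195.107 K
T = 23.0 + 195.107 = 218.107 °C

T = 218.1 °C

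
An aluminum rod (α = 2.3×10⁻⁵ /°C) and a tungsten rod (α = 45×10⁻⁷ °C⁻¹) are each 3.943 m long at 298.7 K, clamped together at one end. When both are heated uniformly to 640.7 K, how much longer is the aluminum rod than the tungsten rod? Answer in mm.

ΔT = 342.0 K
aluminum: ΔL = 2.3×10⁻⁵ × 3.943 m × 342.0 = 3.1016×10⁻² m = 31.016 mm
tungsten: ΔL = 45×10⁻⁷ × 3.943 m × 342.0 = 6.0683×10⁻³ m = 6.0683 mm
difference = 31.016 − 6.0683 = 24.9477 mm

24.9 mm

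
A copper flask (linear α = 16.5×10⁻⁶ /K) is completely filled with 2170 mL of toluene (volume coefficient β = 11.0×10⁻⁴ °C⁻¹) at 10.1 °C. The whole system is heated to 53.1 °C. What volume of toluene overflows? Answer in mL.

98.0 mL

The flask also expands: β_container ≈ 3α = 4.95×10⁻⁵ /K
Net overflow = V₀(β_liq − 3α_cont)ΔT
β − 3α = 1.10×10⁻³ − 4.95×10⁻⁵ = 1.0505×10⁻³ /K; ΔT = 43.0 K
ΔV = 2170 × 1.0505×10⁻³ × 43.0 = 98.0 mL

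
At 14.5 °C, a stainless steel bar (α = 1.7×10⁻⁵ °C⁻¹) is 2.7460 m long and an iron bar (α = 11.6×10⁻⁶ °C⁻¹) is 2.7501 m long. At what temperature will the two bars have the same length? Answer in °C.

L₁(1 + α₁ΔT) = L₂(1 + α₂ΔT) ⇒ ΔT = (L₂ − L₁)/(α₁L₁ − α₂L₂)
L₂ − L₁ = 2.7501 − 2.7460 = 4.10×10⁻³ m
α₁L₁ − α₂L₂ = 1.7×10⁻⁵×2.7460 − 11.6×10⁻⁶×2.7501 = 1.478084×10⁻⁵ m/K
ΔT = 4.10×10⁻³ / 1.478084×10⁻⁵ = 277.386 K
T = 14.5 + 277.386 = 291.886 °C

T = 291.9 °C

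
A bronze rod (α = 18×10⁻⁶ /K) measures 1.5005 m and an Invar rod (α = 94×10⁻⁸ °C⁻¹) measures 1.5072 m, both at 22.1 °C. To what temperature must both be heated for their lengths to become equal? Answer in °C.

T = 283.9 °C

L₁(1 + α₁ΔT) = L₂(1 + α₂ΔT) ⇒ ΔT = (L₂ − L₁)/(α₁L₁ − α₂L₂)
L₂ − L₁ = 1.5072 − 1.5005 = 6.70×10⁻³ m
α₁L₁ − α₂L₂ = 18×10⁻⁶×1.5005 − 94×10⁻⁸×1.5072 = 2.5592232×10⁻⁵ m/K
ΔT = 6.70×10⁻³ / 2.5592232×10⁻⁵ = 261.798 K
T = 22.1 + 261.798 = 283.898 °C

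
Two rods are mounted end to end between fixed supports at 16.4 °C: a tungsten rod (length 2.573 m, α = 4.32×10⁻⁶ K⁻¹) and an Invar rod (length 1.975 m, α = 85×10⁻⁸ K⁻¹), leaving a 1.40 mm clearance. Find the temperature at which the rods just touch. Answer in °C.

T = 126 °C

α₁L₁ = 1.111536×10⁻⁵ m/K, α₂L₂ = 1.67875×10⁻⁶ m/K → total 1.279411×10⁻⁵ m/K
ΔT = g/(α₁L₁+α₂L₂) = 1.40×10⁻³ / 1.279411×10⁻⁵ = 109.43 K
T = 16.4 + 109.43 = 125.83 °C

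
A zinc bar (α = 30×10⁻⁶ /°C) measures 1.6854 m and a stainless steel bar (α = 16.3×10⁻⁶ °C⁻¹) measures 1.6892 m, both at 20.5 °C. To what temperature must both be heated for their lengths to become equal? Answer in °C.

L₁(1 + α₁ΔT) = L₂(1 + α₂ΔT) ⇒ ΔT = (L₂ − L₁)/(α₁L₁ − α₂L₂)
L₂ − L₁ = 1.6892 − 1.6854 = 3.80×10⁻³ m
α₁L₁ − α₂L₂ = 30×10⁻⁶×1.6854 − 16.3×10⁻⁶×1.6892 = 2.302804×10⁻⁵ m/K
ΔT = 3.80×10⁻³ / 2.302804×10⁻⁵ = 165.016 K
T = 20.5 + 165.016 = 185.516 °C

T = 185.5 °C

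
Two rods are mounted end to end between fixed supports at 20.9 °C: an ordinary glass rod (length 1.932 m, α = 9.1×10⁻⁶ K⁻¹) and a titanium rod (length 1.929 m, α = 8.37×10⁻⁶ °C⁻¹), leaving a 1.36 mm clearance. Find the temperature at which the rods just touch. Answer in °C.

Gap closes when ΔL₁ + ΔL₂ = 1.36 mm = 1.36×10⁻³ m
(α₁L₁ + α₂L₂)ΔT = g
α₁L₁ + α₂L₂ = 9.1×10⁻⁶×1.932 + 8.37×10⁻⁶×1.929 = 3.372693×10⁻⁵ m/K
ΔT = 1.36×10⁻³ / 3.372693×10⁻⁵ = 40.324 K
T = 20.9 + 40.324 = 61.224 °C

T = 61.2 °C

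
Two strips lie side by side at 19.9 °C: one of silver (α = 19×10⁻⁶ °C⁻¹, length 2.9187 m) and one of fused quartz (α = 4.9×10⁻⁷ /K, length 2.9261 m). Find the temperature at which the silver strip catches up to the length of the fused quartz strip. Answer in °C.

T = 156.9 °C

Equal length when α₁L₁ΔT − α₂L₂ΔT = L₂ − L₁ = 7.40×10⁻³ m
α₁L₁ = 5.54553×10⁻⁵, α₂L₂ = 1.433789×10⁻⁶ → Δ(αL) = 5.4021511×10⁻⁵ m/K
ΔT = 7.40×10⁻³ / 5.4021511×10⁻⁵ = 136.982 K, so T = 19.9 + 136.982 = 156.882 °C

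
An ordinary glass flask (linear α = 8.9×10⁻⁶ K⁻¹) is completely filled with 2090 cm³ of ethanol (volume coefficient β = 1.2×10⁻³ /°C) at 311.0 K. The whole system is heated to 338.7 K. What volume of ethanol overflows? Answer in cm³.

67.9 cm³

The flask also expands: β_container ≈ 3α = 2.67×10⁻⁵ /K
Net overflow = V₀(β_liq − 3α_cont)ΔT
β − 3α = 1.20×10⁻³ − 2.67×10⁻⁵ = 1.1733×10⁻³ /K; ΔT = 27.7 K
ΔV = 2090 × 1.1733×10⁻³ × 27.7 = 67.9 cm³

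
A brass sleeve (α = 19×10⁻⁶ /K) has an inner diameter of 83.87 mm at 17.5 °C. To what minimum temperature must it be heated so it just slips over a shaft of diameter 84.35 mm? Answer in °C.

Required Δd = 84.35 − 83.87 = 0.48 mm
Δd = αd₀ΔT ⇒ ΔT = Δd/(αd₀) = 0.48 / (19×10⁻⁶ × 83.87) = 301.22 K
T_min = 17.5 + 301.22 = 318.72 °C

T = 319 °C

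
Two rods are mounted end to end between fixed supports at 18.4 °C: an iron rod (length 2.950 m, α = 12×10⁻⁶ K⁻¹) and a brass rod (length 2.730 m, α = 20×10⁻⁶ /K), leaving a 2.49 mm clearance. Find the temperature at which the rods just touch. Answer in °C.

T = 46.1 °C

α₁L₁ = 3.540×10⁻⁵ m/K, α₂L₂ = 5.460×10⁻⁵ m/K → total 9.00×10⁻⁵ m/K
ΔT = g/(α₁L₁+α₂L₂) = 2.49×10⁻³ / 9.00×10⁻⁵ = 27.667 K
T = 18.4 + 27.667 = 46.067 °C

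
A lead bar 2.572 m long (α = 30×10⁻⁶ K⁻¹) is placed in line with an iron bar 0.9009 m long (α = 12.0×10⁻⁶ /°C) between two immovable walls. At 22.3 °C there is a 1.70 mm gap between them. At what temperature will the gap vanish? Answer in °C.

T = 41.6 °C

α₁L₁ = 7.716×10⁻⁵ m/K, α₂L₂ = 1.08108×10⁻⁵ m/K → total 8.79708×10⁻⁵ m/K
ΔT = g/(α₁L₁+α₂L₂) = 1.70×10⁻³ / 8.79708×10⁻⁵ = 19.325 K
T = 22.3 + 19.325 = 41.625 °C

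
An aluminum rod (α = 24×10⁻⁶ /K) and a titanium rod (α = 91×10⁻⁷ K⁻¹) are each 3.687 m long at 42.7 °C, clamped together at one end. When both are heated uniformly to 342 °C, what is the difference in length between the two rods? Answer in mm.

ΔT = 299.3 K
aluminum: ΔL = 24×10⁻⁶ × 3.687 m × 299.3 = 2.6484×10⁻² m = 26.484 mm
titanium: ΔL = 91×10⁻⁷ × 3.687 m × 299.3 = 1.0042×10⁻² m = 10.042 mm
difference = 26.484 − 10.042 = 16.442 mm

16.4 mm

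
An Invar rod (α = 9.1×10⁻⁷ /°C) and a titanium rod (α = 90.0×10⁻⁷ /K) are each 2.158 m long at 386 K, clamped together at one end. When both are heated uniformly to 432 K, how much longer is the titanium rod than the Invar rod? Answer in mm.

0.803 mm

ΔT = 46 K
Invar: ΔL = 9.1×10⁻⁷ × 2.158 m × 46 = 9.0334×10⁻⁵ m = 0.090334 mm
titanium: ΔL = 90.0×10⁻⁷ × 2.158 m × 46 = 8.9341×10⁻⁴ m = 0.89341 mm
difference = 0.89341 − 0.090334 = 0.803076 mm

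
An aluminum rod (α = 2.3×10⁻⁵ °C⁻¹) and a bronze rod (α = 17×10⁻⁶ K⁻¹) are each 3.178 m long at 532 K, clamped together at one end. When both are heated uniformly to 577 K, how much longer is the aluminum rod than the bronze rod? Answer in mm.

ΔT = 45 K
aluminum: ΔL = 2.3×10⁻⁵ × 3.178 m × 45 = 3.2892×10⁻³ m = 3.2892 mm
bronze: ΔL = 17×10⁻⁶ × 3.178 m × 45 = 2.4312×10⁻³ m = 2.4312 mm
difference = 3.2892 − 2.4312 = 0.8580 mm

0.858 mm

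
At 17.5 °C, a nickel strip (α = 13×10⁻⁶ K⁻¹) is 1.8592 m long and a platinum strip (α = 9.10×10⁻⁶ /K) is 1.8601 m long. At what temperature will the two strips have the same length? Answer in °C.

Equal length when α₁L₁ΔT − α₂L₂ΔT = L₂ − L₁ = 9.00×10⁻⁴ m
α₁L₁ = 2.41696×10⁻⁵, α₂L₂ = 1.692691×10⁻⁵ → Δ(αL) = 7.24269×10⁻⁶ m/K
ΔT = 9.00×10⁻⁴ / 7.24269×10⁻⁶ = 124.263 K, so T = 17.5 + 124.263 = 141.763 °C

T = 141.8 °C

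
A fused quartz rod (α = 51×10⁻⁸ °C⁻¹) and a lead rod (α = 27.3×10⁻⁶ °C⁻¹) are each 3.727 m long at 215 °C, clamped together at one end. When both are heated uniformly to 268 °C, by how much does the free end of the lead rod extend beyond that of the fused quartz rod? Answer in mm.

ΔT = 53 K
fused quartz: ΔL = 51×10⁻⁸ × 3.727 m × 53 = 1.0074×10⁻⁴ m = 0.10074 mm
lead: ΔL = 27.3×10⁻⁶ × 3.727 m × 53 = 5.3926×10⁻³ m = 5.3926 mm
difference = 5.3926 − 0.10074 = 5.29186 mm

5.29 mm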